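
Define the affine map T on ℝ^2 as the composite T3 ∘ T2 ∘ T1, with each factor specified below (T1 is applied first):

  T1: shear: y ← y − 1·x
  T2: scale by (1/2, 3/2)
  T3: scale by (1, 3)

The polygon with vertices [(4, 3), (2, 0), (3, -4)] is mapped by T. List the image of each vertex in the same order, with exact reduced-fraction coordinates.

image vertices: (2, -9/2), (1, -9), (3/2, -63/2)

T1 shear: y ← y − 1·x: (4, 3) → (4, -1); (2, 0) → (2, -2); (3, -4) → (3, -7)
T2 scale by (1/2, 3/2): (4, -1) → (2, -3/2); (2, -2) → (1, -3); (3, -7) → (3/2, -21/2)
T3 scale by (1, 3): (2, -3/2) → (2, -9/2); (1, -3) → (1, -9); (3/2, -21/2) → (3/2, -63/2)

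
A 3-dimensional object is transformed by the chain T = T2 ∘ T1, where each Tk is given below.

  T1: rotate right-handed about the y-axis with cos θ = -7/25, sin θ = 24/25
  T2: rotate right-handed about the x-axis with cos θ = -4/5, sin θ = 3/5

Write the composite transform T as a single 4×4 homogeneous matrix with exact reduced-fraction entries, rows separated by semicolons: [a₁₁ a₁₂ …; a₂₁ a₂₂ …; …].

T = [-7/25 0 24/25 0; 72/125 -4/5 21/125 0; 96/125 3/5 28/125 0; 0 0 0 1]

T1 = [-7/25 0 24/25 0; 0 1 0 0; -24/25 0 -7/25 0; 0 0 0 1]
T2·T1 = [-7/25 0 24/25 0; 72/125 -4/5 21/125 0; 96/125 3/5 28/125 0; 0 0 0 1]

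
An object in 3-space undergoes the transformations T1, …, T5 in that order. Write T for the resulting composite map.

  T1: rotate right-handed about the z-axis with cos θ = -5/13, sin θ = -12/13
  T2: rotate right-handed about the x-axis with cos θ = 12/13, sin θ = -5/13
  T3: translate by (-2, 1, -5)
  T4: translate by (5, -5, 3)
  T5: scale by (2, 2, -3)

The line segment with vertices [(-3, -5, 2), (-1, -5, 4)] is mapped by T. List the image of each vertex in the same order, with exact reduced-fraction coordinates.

T1 rotate right-handed about the z-axis with cos θ = -5/13, sin θ = -12/13: (-3, -5, 2) → (-45/13, 61/13, 2); (-1, -5, 4) → (-55/13, 37/13, 4)
T2 rotate right-handed about the x-axis with cos θ = 12/13, sin θ = -5/13: (-45/13, 61/13, 2) → (-45/13, 862/169, 7/169); (-55/13, 37/13, 4) → (-55/13, 704/169, 439/169)
T3 translate by (-2, 1, -5): (-45/13, 862/169, 7/169) → (-71/13, 1031/169, -838/169); (-55/13, 704/169, 439/169) → (-81/13, 873/169, -406/169)
T4 translate by (5, -5, 3): (-71/13, 1031/169, -838/169) → (-6/13, 186/169, -331/169); (-81/13, 873/169, -406/169) → (-16/13, 28/169, 101/169)
T5 scale by (2, 2, -3): (-6/13, 186/169, -331/169) → (-12/13, 372/169, 993/169); (-16/13, 28/169, 101/169) → (-32/13, 56/169, -303/169)

image vertices: (-12/13, 372/169, 993/169), (-32/13, 56/169, -303/169)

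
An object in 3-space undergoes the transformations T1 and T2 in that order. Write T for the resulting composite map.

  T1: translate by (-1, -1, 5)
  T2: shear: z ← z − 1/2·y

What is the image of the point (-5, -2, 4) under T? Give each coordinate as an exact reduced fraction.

T1 translate by (-1, -1, 5): (-5, -2, 4) → (-6, -3, 9)
T2 shear: z ← z − 1/2·y: (-6, -3, 9) → (-6, -3, 21/2)

T(p) = (-6, -3, 21/2)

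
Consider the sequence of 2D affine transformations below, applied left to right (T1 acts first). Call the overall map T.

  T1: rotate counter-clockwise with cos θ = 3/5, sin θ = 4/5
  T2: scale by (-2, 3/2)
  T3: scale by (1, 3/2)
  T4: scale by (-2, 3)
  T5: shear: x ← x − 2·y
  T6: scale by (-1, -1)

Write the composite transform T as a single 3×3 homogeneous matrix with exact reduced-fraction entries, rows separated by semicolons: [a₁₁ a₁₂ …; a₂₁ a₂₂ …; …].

T1 = [3/5 -4/5 0; 4/5 3/5 0; 0 0 1]
T2·T1 = [-6/5 8/5 0; 6/5 9/10 0; 0 0 1]
T3·…·T1 = [-6/5 8/5 0; 9/5 27/20 0; 0 0 1]
T4·…·T1 = [12/5 -16/5 0; 27/5 81/20 0; 0 0 1]
T5·…·T1 = [-42/5 -113/10 0; 27/5 81/20 0; 0 0 1]
T6·…·T1 = [42/5 113/10 0; -27/5 -81/20 0; 0 0 1]

T = [42/5 113/10 0; -27/5 -81/20 0; 0 0 1]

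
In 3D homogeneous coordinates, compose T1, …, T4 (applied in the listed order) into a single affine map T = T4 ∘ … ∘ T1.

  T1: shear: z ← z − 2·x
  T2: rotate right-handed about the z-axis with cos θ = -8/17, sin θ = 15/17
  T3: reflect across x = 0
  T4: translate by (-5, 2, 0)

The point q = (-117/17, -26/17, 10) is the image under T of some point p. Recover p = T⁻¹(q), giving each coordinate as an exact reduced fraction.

p = (-4, 0, 2)

T1 = [1 0 0 0; 0 1 0 0; -2 0 1 0; 0 0 0 1]
T2·T1 = [-8/17 -15/17 0 0; 15/17 -8/17 0 0; -2 0 1 0; 0 0 0 1]
T3·…·T1 = [8/17 15/17 0 0; 15/17 -8/17 0 0; -2 0 1 0; 0 0 0 1]
T4·…·T1 = [8/17 15/17 0 -5; 15/17 -8/17 0 2; -2 0 1 0; 0 0 0 1]
det M = -1; M⁻¹ = [8/17 15/17 0 10/17; 15/17 -8/17 0 91/17; 16/17 30/17 1 20/17; 0 0 0 1]
M⁻¹ · (-117/17, -26/17, 10)ᵀ = (-4, 0, 2)ᵀ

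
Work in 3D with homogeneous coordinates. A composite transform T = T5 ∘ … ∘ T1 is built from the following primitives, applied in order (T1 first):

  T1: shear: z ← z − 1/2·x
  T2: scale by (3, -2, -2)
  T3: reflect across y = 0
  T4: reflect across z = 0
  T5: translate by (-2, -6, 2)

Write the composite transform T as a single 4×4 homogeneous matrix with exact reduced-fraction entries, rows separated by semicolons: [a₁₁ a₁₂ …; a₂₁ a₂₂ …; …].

T = [3 0 0 -2; 0 2 0 -6; -1 0 2 2; 0 0 0 1]

T1 = [1 0 0 0; 0 1 0 0; -1/2 0 1 0; 0 0 0 1]
T2·T1 = [3 0 0 0; 0 -2 0 0; 1 0 -2 0; 0 0 0 1]
T3·…·T1 = [3 0 0 0; 0 2 0 0; 1 0 -2 0; 0 0 0 1]
T4·…·T1 = [3 0 0 0; 0 2 0 0; -1 0 2 0; 0 0 0 1]
T5·…·T1 = [3 0 0 -2; 0 2 0 -6; -1 0 2 2; 0 0 0 1]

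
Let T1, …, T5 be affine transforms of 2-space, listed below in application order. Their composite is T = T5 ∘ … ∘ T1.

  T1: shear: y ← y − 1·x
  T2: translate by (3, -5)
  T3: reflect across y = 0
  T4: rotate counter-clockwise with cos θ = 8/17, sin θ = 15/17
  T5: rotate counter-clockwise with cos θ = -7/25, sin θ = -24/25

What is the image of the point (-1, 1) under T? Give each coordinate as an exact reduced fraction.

T(p) = (1499/425, 318/425)

T1 shear: y ← y − 1·x: (-1, 1) → (-1, 2)
T2 translate by (3, -5): (-1, 2) → (2, -3)
T3 reflect across y = 0: (2, -3) → (2, 3)
T4 rotate counter-clockwise with cos θ = 8/17, sin θ = 15/17: (2, 3) → (-29/17, 54/17)
T5 rotate counter-clockwise with cos θ = -7/25, sin θ = -24/25: (-29/17, 54/17) → (1499/425, 318/425)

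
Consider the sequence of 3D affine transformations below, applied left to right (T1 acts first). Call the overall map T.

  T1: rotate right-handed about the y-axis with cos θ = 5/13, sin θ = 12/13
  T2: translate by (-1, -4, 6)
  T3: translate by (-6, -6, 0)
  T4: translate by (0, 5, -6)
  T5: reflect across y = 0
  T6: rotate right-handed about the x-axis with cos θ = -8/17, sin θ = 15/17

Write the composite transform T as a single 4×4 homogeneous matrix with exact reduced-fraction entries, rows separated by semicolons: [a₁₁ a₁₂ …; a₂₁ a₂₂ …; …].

T = [5/13 0 12/13 -7; 180/221 8/17 -75/221 -40/17; 96/221 -15/17 -40/221 75/17; 0 0 0 1]

T1 = [5/13 0 12/13 0; 0 1 0 0; -12/13 0 5/13 0; 0 0 0 1]
T2·T1 = [5/13 0 12/13 -1; 0 1 0 -4; -12/13 0 5/13 6; 0 0 0 1]
T3·…·T1 = [5/13 0 12/13 -7; 0 1 0 -10; -12/13 0 5/13 6; 0 0 0 1]
T4·…·T1 = [5/13 0 12/13 -7; 0 1 0 -5; -12/13 0 5/13 0; 0 0 0 1]
T5·…·T1 = [5/13 0 12/13 -7; 0 -1 0 5; -12/13 0 5/13 0; 0 0 0 1]
T6·…·T1 = [5/13 0 12/13 -7; 180/221 8/17 -75/221 -40/17; 96/221 -15/17 -40/221 75/17; 0 0 0 1]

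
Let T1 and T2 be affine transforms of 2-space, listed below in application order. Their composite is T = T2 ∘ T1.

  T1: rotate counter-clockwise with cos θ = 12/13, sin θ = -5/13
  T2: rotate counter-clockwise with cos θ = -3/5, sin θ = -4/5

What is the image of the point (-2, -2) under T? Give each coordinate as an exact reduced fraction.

T1 rotate counter-clockwise with cos θ = 12/13, sin θ = -5/13: (-2, -2) → (-34/13, -14/13)
T2 rotate counter-clockwise with cos θ = -3/5, sin θ = -4/5: (-34/13, -14/13) → (46/65, 178/65)

T(p) = (46/65, 178/65)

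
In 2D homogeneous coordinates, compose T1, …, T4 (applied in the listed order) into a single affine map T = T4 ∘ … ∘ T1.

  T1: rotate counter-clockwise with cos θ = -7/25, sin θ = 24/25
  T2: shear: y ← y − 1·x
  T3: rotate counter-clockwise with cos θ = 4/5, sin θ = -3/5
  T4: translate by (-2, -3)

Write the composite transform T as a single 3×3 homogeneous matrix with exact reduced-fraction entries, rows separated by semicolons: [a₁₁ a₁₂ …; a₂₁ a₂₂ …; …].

T = [13/25 -9/25 -2; 29/25 28/25 -3; 0 0 1]

T1 = [-7/25 -24/25 0; 24/25 -7/25 0; 0 0 1]
T2·T1 = [-7/25 -24/25 0; 31/25 17/25 0; 0 0 1]
T3·…·T1 = [13/25 -9/25 0; 29/25 28/25 0; 0 0 1]
T4·…·T1 = [13/25 -9/25 -2; 29/25 28/25 -3; 0 0 1]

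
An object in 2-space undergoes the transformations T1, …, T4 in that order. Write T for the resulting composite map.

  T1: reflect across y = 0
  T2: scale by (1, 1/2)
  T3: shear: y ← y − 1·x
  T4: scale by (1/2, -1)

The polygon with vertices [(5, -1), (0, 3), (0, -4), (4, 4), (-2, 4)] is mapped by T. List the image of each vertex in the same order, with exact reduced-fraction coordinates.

T1 reflect across y = 0: (5, -1) → (5, 1); (0, 3) → (0, -3); (0, -4) → (0, 4); (4, 4) → (4, -4); (-2, 4) → (-2, -4)
T2 scale by (1, 1/2): (5, 1) → (5, 1/2); (0, -3) → (0, -3/2); (0, 4) → (0, 2); (4, -4) → (4, -2); (-2, -4) → (-2, -2)
T3 shear: y ← y − 1·x: (5, 1/2) → (5, -9/2); (0, -3/2) → (0, -3/2); (0, 2) → (0, 2); (4, -2) → (4, -6); (-2, -2) → (-2, 0)
T4 scale by (1/2, -1): (5, -9/2) → (5/2, 9/2); (0, -3/2) → (0, 3/2); (0, 2) → (0, -2); (4, -6) → (2, 6); (-2, 0) → (-1, 0)

image vertices: (5/2, 9/2), (0, 3/2), (0, -2), (2, 6), (-1, 0)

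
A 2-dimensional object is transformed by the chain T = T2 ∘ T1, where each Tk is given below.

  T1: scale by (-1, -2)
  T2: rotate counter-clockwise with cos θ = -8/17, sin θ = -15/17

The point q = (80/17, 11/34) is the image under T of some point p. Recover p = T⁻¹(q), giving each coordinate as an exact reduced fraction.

T1 = [-1 0 0; 0 -2 0; 0 0 1]
T2·T1 = [8/17 -30/17 0; 15/17 16/17 0; 0 0 1]
det M = 2; M⁻¹ = [8/17 15/17 0; -15/34 4/17 0; 0 0 1]
M⁻¹ · (80/17, 11/34)ᵀ = (5/2, -2)ᵀ

p = (5/2, -2)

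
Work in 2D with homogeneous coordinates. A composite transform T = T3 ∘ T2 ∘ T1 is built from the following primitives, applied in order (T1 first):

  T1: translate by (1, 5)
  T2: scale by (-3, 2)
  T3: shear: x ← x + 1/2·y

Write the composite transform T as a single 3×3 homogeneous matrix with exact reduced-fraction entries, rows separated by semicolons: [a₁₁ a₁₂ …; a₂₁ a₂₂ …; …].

T = [-3 1 2; 0 2 10; 0 0 1]

T1 = [1 0 1; 0 1 5; 0 0 1]
T2·T1 = [-3 0 -3; 0 2 10; 0 0 1]
T3·…·T1 = [-3 1 2; 0 2 10; 0 0 1]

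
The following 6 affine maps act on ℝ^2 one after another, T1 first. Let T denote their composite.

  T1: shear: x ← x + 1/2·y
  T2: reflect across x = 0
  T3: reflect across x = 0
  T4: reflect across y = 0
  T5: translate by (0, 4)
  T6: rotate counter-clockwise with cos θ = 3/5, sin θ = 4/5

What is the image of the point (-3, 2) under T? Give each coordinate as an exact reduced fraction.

T(p) = (-14/5, -2/5)

T1 shear: x ← x + 1/2·y: (-3, 2) → (-2, 2)
T2 reflect across x = 0: (-2, 2) → (2, 2)
T3 reflect across x = 0: (2, 2) → (-2, 2)
T4 reflect across y = 0: (-2, 2) → (-2, -2)
T5 translate by (0, 4): (-2, -2) → (-2, 2)
T6 rotate counter-clockwise with cos θ = 3/5, sin θ = 4/5: (-2, 2) → (-14/5, -2/5)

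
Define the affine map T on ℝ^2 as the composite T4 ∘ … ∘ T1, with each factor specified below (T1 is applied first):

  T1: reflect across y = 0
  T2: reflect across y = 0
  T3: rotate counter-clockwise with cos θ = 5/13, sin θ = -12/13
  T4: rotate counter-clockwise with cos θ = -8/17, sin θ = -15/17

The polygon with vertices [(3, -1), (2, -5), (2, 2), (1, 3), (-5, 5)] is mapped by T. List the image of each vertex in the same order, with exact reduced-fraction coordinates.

image vertices: (-639/221, 283/221), (-335/221, 1142/221), (-482/221, -398/221), (-283/221, -639/221), (995/221, -1205/221)

T1 reflect across y = 0: (3, -1) → (3, 1); (2, -5) → (2, 5); (2, 2) → (2, -2); (1, 3) → (1, -3); (-5, 5) → (-5, -5)
T2 reflect across y = 0: (3, 1) → (3, -1); (2, 5) → (2, -5); (2, -2) → (2, 2); (1, -3) → (1, 3); (-5, -5) → (-5, 5)
T3 rotate counter-clockwise with cos θ = 5/13, sin θ = -12/13: (3, -1) → (3/13, -41/13); (2, -5) → (-50/13, -49/13); (2, 2) → (34/13, -14/13); (1, 3) → (41/13, 3/13); (-5, 5) → (35/13, 85/13)
T4 rotate counter-clockwise with cos θ = -8/17, sin θ = -15/17: (3/13, -41/13) → (-639/221, 283/221); (-50/13, -49/13) → (-335/221, 1142/221); (34/13, -14/13) → (-482/221, -398/221); (41/13, 3/13) → (-283/221, -639/221); (35/13, 85/13) → (995/221, -1205/221)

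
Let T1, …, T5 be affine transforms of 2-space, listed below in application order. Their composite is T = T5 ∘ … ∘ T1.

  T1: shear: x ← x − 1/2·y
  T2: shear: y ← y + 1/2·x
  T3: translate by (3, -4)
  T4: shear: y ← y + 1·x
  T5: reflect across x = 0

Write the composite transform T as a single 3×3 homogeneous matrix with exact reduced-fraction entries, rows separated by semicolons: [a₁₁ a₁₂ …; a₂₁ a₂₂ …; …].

T1 = [1 -1/2 0; 0 1 0; 0 0 1]
T2·T1 = [1 -1/2 0; 1/2 3/4 0; 0 0 1]
T3·…·T1 = [1 -1/2 3; 1/2 3/4 -4; 0 0 1]
T4·…·T1 = [1 -1/2 3; 3/2 1/4 -1; 0 0 1]
T5·…·T1 = [-1 1/2 -3; 3/2 1/4 -1; 0 0 1]

T = [-1 1/2 -3; 3/2 1/4 -1; 0 0 1]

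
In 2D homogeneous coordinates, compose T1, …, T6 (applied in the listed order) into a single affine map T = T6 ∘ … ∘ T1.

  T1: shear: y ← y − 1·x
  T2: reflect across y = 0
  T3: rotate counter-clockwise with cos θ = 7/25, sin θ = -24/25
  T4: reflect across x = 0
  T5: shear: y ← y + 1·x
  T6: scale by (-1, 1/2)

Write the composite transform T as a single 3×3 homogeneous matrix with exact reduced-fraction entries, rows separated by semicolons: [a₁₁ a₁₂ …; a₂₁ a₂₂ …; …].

T1 = [1 0 0; -1 1 0; 0 0 1]
T2·T1 = [1 0 0; 1 -1 0; 0 0 1]
T3·…·T1 = [31/25 -24/25 0; -17/25 -7/25 0; 0 0 1]
T4·…·T1 = [-31/25 24/25 0; -17/25 -7/25 0; 0 0 1]
T5·…·T1 = [-31/25 24/25 0; -48/25 17/25 0; 0 0 1]
T6·…·T1 = [31/25 -24/25 0; -24/25 17/50 0; 0 0 1]

T = [31/25 -24/25 0; -24/25 17/50 0; 0 0 1]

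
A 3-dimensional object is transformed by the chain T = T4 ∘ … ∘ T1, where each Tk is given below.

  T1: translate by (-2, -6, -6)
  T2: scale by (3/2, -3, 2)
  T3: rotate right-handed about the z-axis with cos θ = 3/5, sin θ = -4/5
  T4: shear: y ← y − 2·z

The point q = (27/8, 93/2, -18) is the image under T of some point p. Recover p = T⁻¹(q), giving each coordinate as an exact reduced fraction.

T1 = [1 0 0 -2; 0 1 0 -6; 0 0 1 -6; 0 0 0 1]
T2·T1 = [3/2 0 0 -3; 0 -3 0 18; 0 0 2 -12; 0 0 0 1]
T3·…·T1 = [9/10 -12/5 0 63/5; -6/5 -9/5 0 66/5; 0 0 2 -12; 0 0 0 1]
T4·…·T1 = [9/10 -12/5 0 63/5; -6/5 -9/5 -4 186/5; 0 0 2 -12; 0 0 0 1]
det M = -9; M⁻¹ = [2/5 -8/15 -16/15 2; -4/15 -1/5 -2/5 6; 0 0 1/2 6; 0 0 0 1]
M⁻¹ · (27/8, 93/2, -18)ᵀ = (-9/4, 3, -3)ᵀ

p = (-9/4, 3, -3)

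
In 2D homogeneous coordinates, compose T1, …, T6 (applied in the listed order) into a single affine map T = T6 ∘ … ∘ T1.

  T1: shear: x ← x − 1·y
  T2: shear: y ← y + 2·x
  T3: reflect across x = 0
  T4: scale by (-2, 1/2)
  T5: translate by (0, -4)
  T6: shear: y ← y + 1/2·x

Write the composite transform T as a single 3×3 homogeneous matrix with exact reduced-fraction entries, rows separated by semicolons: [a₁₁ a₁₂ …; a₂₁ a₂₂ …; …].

T = [2 -2 0; 2 -3/2 -4; 0 0 1]

T1 = [1 -1 0; 0 1 0; 0 0 1]
T2·T1 = [1 -1 0; 2 -1 0; 0 0 1]
T3·…·T1 = [-1 1 0; 2 -1 0; 0 0 1]
T4·…·T1 = [2 -2 0; 1 -1/2 0; 0 0 1]
T5·…·T1 = [2 -2 0; 1 -1/2 -4; 0 0 1]
T6·…·T1 = [2 -2 0; 2 -3/2 -4; 0 0 1]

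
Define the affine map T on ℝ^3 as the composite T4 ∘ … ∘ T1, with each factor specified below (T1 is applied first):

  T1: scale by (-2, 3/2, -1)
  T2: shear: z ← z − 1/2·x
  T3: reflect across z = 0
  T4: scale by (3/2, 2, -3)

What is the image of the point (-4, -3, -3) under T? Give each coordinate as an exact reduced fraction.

T1 scale by (-2, 3/2, -1): (-4, -3, -3) → (8, -9/2, 3)
T2 shear: z ← z − 1/2·x: (8, -9/2, 3) → (8, -9/2, -1)
T3 reflect across z = 0: (8, -9/2, -1) → (8, -9/2, 1)
T4 scale by (3/2, 2, -3): (8, -9/2, 1) → (12, -9, -3)

T(p) = (12, -9, -3)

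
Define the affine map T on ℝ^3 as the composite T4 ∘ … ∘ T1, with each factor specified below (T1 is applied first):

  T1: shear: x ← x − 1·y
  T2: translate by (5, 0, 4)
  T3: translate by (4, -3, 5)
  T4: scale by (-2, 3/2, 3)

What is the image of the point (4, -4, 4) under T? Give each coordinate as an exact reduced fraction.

T1 shear: x ← x − 1·y: (4, -4, 4) → (8, -4, 4)
T2 translate by (5, 0, 4): (8, -4, 4) → (13, -4, 8)
T3 translate by (4, -3, 5): (13, -4, 8) → (17, -7, 13)
T4 scale by (-2, 3/2, 3): (17, -7, 13) → (-34, -21/2, 39)

T(p) = (-34, -21/2, 39)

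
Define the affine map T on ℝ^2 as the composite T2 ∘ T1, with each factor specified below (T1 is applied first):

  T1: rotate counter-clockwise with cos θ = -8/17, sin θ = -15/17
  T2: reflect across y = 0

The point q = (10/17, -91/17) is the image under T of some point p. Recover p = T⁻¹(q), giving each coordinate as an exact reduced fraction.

T1 = [-8/17 15/17 0; -15/17 -8/17 0; 0 0 1]
T2·T1 = [-8/17 15/17 0; 15/17 8/17 0; 0 0 1]
det M = -1; M⁻¹ = [-8/17 15/17 0; 15/17 8/17 0; 0 0 1]
M⁻¹ · (10/17, -91/17)ᵀ = (-5, -2)ᵀ

p = (-5, -2)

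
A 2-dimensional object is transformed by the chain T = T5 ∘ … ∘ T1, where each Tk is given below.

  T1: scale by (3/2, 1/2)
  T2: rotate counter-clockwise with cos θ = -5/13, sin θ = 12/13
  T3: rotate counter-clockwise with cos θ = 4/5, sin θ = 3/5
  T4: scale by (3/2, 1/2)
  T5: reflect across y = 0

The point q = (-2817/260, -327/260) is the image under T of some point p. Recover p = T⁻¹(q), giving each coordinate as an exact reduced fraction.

p = (5, 3)

T1 = [3/2 0 0; 0 1/2 0; 0 0 1]
T2·T1 = [-15/26 -6/13 0; 18/13 -5/26 0; 0 0 1]
T3·…·T1 = [-84/65 -33/130 0; 99/130 -28/65 0; 0 0 1]
T4·…·T1 = [-126/65 -99/260 0; 99/260 -14/65 0; 0 0 1]
T5·…·T1 = [-126/65 -99/260 0; -99/260 14/65 0; 0 0 1]
det M = -9/16; M⁻¹ = [-224/585 -44/65 0; -44/65 224/65 0; 0 0 1]
M⁻¹ · (-2817/260, -327/260)ᵀ = (5, 3)ᵀ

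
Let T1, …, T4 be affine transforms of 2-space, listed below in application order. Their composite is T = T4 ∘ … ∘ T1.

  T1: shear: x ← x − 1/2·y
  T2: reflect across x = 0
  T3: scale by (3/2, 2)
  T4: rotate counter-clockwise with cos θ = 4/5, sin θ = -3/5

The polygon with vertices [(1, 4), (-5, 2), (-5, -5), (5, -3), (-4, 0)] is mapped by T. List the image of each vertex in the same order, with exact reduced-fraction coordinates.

image vertices: (6, 11/2), (48/5, -11/5), (-3, -41/4), (-57/5, 21/20), (24/5, -18/5)

T1 shear: x ← x − 1/2·y: (1, 4) → (-1, 4); (-5, 2) → (-6, 2); (-5, -5) → (-5/2, -5); (5, -3) → (13/2, -3); (-4, 0) → (-4, 0)
T2 reflect across x = 0: (-1, 4) → (1, 4); (-6, 2) → (6, 2); (-5/2, -5) → (5/2, -5); (13/2, -3) → (-13/2, -3); (-4, 0) → (4, 0)
T3 scale by (3/2, 2): (1, 4) → (3/2, 8); (6, 2) → (9, 4); (5/2, -5) → (15/4, -10); (-13/2, -3) → (-39/4, -6); (4, 0) → (6, 0)
T4 rotate counter-clockwise with cos θ = 4/5, sin θ = -3/5: (3/2, 8) → (6, 11/2); (9, 4) → (48/5, -11/5); (15/4, -10) → (-3, -41/4); (-39/4, -6) → (-57/5, 21/20); (6, 0) → (24/5, -18/5)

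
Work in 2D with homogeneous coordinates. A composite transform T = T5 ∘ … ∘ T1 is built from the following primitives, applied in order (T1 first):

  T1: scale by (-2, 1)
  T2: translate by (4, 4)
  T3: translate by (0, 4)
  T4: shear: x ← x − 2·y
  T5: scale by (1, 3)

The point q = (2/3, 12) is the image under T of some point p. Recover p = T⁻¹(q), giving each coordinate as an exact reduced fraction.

p = (-7/3, -4)

T1 = [-2 0 0; 0 1 0; 0 0 1]
T2·T1 = [-2 0 4; 0 1 4; 0 0 1]
T3·…·T1 = [-2 0 4; 0 1 8; 0 0 1]
T4·…·T1 = [-2 -2 -12; 0 1 8; 0 0 1]
T5·…·T1 = [-2 -2 -12; 0 3 24; 0 0 1]
det M = -6; M⁻¹ = [-1/2 -1/3 2; 0 1/3 -8; 0 0 1]
M⁻¹ · (2/3, 12)ᵀ = (-7/3, -4)ᵀ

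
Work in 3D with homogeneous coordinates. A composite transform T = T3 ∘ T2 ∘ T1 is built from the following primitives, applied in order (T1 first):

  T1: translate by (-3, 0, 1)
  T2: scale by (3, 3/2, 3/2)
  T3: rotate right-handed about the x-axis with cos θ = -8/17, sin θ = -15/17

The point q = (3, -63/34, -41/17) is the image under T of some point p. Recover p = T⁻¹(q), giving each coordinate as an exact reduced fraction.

T1 = [1 0 0 -3; 0 1 0 0; 0 0 1 1; 0 0 0 1]
T2·T1 = [3 0 0 -9; 0 3/2 0 0; 0 0 3/2 3/2; 0 0 0 1]
T3·…·T1 = [3 0 0 -9; 0 -12/17 45/34 45/34; 0 -45/34 -12/17 -12/17; 0 0 0 1]
det M = 27/4; M⁻¹ = [1/3 0 0 3; 0 -16/51 -10/17 0; 0 10/17 -16/51 -1; 0 0 0 1]
M⁻¹ · (3, -63/34, -41/17)ᵀ = (4, 2, -4/3)ᵀ

p = (4, 2, -4/3)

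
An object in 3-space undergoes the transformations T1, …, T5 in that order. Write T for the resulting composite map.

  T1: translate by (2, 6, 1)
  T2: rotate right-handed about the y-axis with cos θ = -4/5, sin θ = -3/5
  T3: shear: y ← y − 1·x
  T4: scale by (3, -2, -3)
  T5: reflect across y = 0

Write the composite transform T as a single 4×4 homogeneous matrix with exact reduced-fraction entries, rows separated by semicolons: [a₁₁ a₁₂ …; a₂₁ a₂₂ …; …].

T = [-12/5 0 -9/5 -33/5; 8/5 2 6/5 82/5; -9/5 0 12/5 -6/5; 0 0 0 1]

T1 = [1 0 0 2; 0 1 0 6; 0 0 1 1; 0 0 0 1]
T2·T1 = [-4/5 0 -3/5 -11/5; 0 1 0 6; 3/5 0 -4/5 2/5; 0 0 0 1]
T3·…·T1 = [-4/5 0 -3/5 -11/5; 4/5 1 3/5 41/5; 3/5 0 -4/5 2/5; 0 0 0 1]
T4·…·T1 = [-12/5 0 -9/5 -33/5; -8/5 -2 -6/5 -82/5; -9/5 0 12/5 -6/5; 0 0 0 1]
T5·…·T1 = [-12/5 0 -9/5 -33/5; 8/5 2 6/5 82/5; -9/5 0 12/5 -6/5; 0 0 0 1]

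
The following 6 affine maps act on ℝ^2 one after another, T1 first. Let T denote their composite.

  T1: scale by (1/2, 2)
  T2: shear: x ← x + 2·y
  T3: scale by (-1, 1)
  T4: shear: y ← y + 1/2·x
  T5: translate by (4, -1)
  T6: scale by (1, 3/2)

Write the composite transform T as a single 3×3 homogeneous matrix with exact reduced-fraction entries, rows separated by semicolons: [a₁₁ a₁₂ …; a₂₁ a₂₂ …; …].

T = [-1/2 -4 4; -3/8 0 -3/2; 0 0 1]

T1 = [1/2 0 0; 0 2 0; 0 0 1]
T2·T1 = [1/2 4 0; 0 2 0; 0 0 1]
T3·…·T1 = [-1/2 -4 0; 0 2 0; 0 0 1]
T4·…·T1 = [-1/2 -4 0; -1/4 0 0; 0 0 1]
T5·…·T1 = [-1/2 -4 4; -1/4 0 -1; 0 0 1]
T6·…·T1 = [-1/2 -4 4; -3/8 0 -3/2; 0 0 1]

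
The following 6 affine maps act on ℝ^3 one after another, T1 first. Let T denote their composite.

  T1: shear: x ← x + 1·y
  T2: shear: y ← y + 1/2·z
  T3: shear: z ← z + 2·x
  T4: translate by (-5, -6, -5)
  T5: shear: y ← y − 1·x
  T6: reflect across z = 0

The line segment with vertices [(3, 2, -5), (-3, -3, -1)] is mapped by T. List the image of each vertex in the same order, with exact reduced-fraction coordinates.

image vertices: (0, -13/2, 0), (-11, 3/2, 18)

T1 shear: x ← x + 1·y: (3, 2, -5) → (5, 2, -5); (-3, -3, -1) → (-6, -3, -1)
T2 shear: y ← y + 1/2·z: (5, 2, -5) → (5, -1/2, -5); (-6, -3, -1) → (-6, -7/2, -1)
T3 shear: z ← z + 2·x: (5, -1/2, -5) → (5, -1/2, 5); (-6, -7/2, -1) → (-6, -7/2, -13)
T4 translate by (-5, -6, -5): (5, -1/2, 5) → (0, -13/2, 0); (-6, -7/2, -13) → (-11, -19/2, -18)
T5 shear: y ← y − 1·x: (0, -13/2, 0) → (0, -13/2, 0); (-11, -19/2, -18) → (-11, 3/2, -18)
T6 reflect across z = 0: (0, -13/2, 0) → (0, -13/2, 0); (-11, 3/2, -18) → (-11, 3/2, 18)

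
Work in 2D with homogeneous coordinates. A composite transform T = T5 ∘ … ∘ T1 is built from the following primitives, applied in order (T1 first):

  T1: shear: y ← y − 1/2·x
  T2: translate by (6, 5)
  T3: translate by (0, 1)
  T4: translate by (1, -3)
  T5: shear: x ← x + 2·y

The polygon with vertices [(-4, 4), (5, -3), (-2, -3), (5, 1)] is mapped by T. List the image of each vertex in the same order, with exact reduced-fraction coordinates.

image vertices: (21, 9), (7, -5/2), (7, 1), (15, 3/2)

T1 shear: y ← y − 1/2·x: (-4, 4) → (-4, 6); (5, -3) → (5, -11/2); (-2, -3) → (-2, -2); (5, 1) → (5, -3/2)
T2 translate by (6, 5): (-4, 6) → (2, 11); (5, -11/2) → (11, -1/2); (-2, -2) → (4, 3); (5, -3/2) → (11, 7/2)
T3 translate by (0, 1): (2, 11) → (2, 12); (11, -1/2) → (11, 1/2); (4, 3) → (4, 4); (11, 7/2) → (11, 9/2)
T4 translate by (1, -3): (2, 12) → (3, 9); (11, 1/2) → (12, -5/2); (4, 4) → (5, 1); (11, 9/2) → (12, 3/2)
T5 shear: x ← x + 2·y: (3, 9) → (21, 9); (12, -5/2) → (7, -5/2); (5, 1) → (7, 1); (12, 3/2) → (15, 3/2)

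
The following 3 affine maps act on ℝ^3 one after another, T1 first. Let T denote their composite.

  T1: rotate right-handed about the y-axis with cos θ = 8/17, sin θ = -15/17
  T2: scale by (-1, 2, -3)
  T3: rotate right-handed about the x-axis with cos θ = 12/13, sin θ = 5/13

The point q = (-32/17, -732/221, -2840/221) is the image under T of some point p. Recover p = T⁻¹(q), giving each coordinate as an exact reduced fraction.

T1 = [8/17 0 -15/17 0; 0 1 0 0; 15/17 0 8/17 0; 0 0 0 1]
T2·T1 = [-8/17 0 15/17 0; 0 2 0 0; -45/17 0 -24/17 0; 0 0 0 1]
T3·…·T1 = [-8/17 0 15/17 0; 225/221 24/13 120/221 0; -540/221 10/13 -288/221 0; 0 0 0 1]
det M = 6; M⁻¹ = [-8/17 25/221 -60/221 0; 0 6/13 5/26 0; 15/17 40/663 -32/221 0; 0 0 0 1]
M⁻¹ · (-32/17, -732/221, -2840/221)ᵀ = (4, -4, 0)ᵀ

p = (4, -4, 0)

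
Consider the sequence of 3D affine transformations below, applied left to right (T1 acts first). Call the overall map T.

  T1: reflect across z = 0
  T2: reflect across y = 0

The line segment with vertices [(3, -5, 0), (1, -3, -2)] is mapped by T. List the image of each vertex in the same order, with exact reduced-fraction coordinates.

T1 reflect across z = 0: (3, -5, 0) → (3, -5, 0); (1, -3, -2) → (1, -3, 2)
T2 reflect across y = 0: (3, -5, 0) → (3, 5, 0); (1, -3, 2) → (1, 3, 2)

image vertices: (3, 5, 0), (1, 3, 2)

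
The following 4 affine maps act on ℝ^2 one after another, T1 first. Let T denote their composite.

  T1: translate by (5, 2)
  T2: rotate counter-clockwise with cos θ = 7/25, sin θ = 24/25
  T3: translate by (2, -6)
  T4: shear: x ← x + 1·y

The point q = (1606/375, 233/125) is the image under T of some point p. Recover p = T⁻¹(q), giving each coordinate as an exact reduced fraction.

T1 = [1 0 5; 0 1 2; 0 0 1]
T2·T1 = [7/25 -24/25 -13/25; 24/25 7/25 134/25; 0 0 1]
T3·…·T1 = [7/25 -24/25 37/25; 24/25 7/25 -16/25; 0 0 1]
T4·…·T1 = [31/25 -17/25 21/25; 24/25 7/25 -16/25; 0 0 1]
det M = 1; M⁻¹ = [7/25 17/25 1/5; -24/25 31/25 8/5; 0 0 1]
M⁻¹ · (1606/375, 233/125)ᵀ = (8/3, -1/5)ᵀ

p = (8/3, -1/5)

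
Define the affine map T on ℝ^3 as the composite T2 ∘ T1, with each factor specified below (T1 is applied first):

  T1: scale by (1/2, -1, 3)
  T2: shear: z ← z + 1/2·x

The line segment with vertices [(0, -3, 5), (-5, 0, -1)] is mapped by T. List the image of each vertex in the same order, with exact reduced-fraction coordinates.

T1 scale by (1/2, -1, 3): (0, -3, 5) → (0, 3, 15); (-5, 0, -1) → (-5/2, 0, -3)
T2 shear: z ← z + 1/2·x: (0, 3, 15) → (0, 3, 15); (-5/2, 0, -3) → (-5/2, 0, -17/4)

image vertices: (0, 3, 15), (-5/2, 0, -17/4)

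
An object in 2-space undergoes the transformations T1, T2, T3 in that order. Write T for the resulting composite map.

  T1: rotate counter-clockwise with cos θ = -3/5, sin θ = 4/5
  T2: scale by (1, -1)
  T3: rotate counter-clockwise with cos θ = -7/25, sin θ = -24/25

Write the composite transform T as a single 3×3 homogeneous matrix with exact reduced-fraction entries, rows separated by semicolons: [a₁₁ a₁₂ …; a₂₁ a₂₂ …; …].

T = [-3/5 4/5 0; 4/5 3/5 0; 0 0 1]

T1 = [-3/5 -4/5 0; 4/5 -3/5 0; 0 0 1]
T2·T1 = [-3/5 -4/5 0; -4/5 3/5 0; 0 0 1]
T3·…·T1 = [-3/5 4/5 0; 4/5 3/5 0; 0 0 1]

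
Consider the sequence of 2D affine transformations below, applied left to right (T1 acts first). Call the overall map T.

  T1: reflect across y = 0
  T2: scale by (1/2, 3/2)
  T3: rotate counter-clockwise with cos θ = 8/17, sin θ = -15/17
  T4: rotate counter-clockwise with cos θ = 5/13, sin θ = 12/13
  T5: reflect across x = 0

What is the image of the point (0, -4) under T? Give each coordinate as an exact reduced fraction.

T(p) = (126/221, 1320/221)

T1 reflect across y = 0: (0, -4) → (0, 4)
T2 scale by (1/2, 3/2): (0, 4) → (0, 6)
T3 rotate counter-clockwise with cos θ = 8/17, sin θ = -15/17: (0, 6) → (90/17, 48/17)
T4 rotate counter-clockwise with cos θ = 5/13, sin θ = 12/13: (90/17, 48/17) → (-126/221, 1320/221)
T5 reflect across x = 0: (-126/221, 1320/221) → (126/221, 1320/221)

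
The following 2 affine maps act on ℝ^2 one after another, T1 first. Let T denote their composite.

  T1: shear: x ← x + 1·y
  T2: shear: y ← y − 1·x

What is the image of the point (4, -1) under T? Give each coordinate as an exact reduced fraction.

T1 shear: x ← x + 1·y: (4, -1) → (3, -1)
T2 shear: y ← y − 1·x: (3, -1) → (3, -4)

T(p) = (3, -4)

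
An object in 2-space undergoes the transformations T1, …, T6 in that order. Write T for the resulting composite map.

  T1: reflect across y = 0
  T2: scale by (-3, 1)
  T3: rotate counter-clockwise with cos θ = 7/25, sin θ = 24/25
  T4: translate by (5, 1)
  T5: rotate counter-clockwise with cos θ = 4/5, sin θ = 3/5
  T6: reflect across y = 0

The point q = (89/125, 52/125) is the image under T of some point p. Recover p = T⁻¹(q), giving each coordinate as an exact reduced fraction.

T1 = [1 0 0; 0 -1 0; 0 0 1]
T2·T1 = [-3 0 0; 0 -1 0; 0 0 1]
T3·…·T1 = [-21/25 24/25 0; -72/25 -7/25 0; 0 0 1]
T4·…·T1 = [-21/25 24/25 5; -72/25 -7/25 1; 0 0 1]
T5·…·T1 = [132/125 117/125 17/5; -351/125 44/125 19/5; 0 0 1]
T6·…·T1 = [132/125 117/125 17/5; 351/125 -44/125 -19/5; 0 0 1]
det M = -3; M⁻¹ = [44/375 39/125 59/75; 117/125 -44/125 -113/25; 0 0 1]
M⁻¹ · (89/125, 52/125)ᵀ = (1, -4)ᵀ

p = (1, -4)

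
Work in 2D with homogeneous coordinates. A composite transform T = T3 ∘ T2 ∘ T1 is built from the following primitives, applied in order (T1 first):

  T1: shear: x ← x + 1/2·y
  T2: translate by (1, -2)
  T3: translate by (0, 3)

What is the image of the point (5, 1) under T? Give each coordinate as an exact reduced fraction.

T1 shear: x ← x + 1/2·y: (5, 1) → (11/2, 1)
T2 translate by (1, -2): (11/2, 1) → (13/2, -1)
T3 translate by (0, 3): (13/2, -1) → (13/2, 2)

T(p) = (13/2, 2)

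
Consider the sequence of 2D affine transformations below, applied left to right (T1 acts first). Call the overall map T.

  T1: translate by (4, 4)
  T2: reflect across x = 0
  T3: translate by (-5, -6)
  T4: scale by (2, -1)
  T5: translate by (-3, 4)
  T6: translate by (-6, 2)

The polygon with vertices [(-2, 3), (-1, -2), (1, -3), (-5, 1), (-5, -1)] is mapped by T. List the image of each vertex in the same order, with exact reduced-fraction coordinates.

image vertices: (-23, 5), (-25, 10), (-29, 11), (-17, 7), (-17, 9)

T1 translate by (4, 4): (-2, 3) → (2, 7); (-1, -2) → (3, 2); (1, -3) → (5, 1); (-5, 1) → (-1, 5); (-5, -1) → (-1, 3)
T2 reflect across x = 0: (2, 7) → (-2, 7); (3, 2) → (-3, 2); (5, 1) → (-5, 1); (-1, 5) → (1, 5); (-1, 3) → (1, 3)
T3 translate by (-5, -6): (-2, 7) → (-7, 1); (-3, 2) → (-8, -4); (-5, 1) → (-10, -5); (1, 5) → (-4, -1); (1, 3) → (-4, -3)
T4 scale by (2, -1): (-7, 1) → (-14, -1); (-8, -4) → (-16, 4); (-10, -5) → (-20, 5); (-4, -1) → (-8, 1); (-4, -3) → (-8, 3)
T5 translate by (-3, 4): (-14, -1) → (-17, 3); (-16, 4) → (-19, 8); (-20, 5) → (-23, 9); (-8, 1) → (-11, 5); (-8, 3) → (-11, 7)
T6 translate by (-6, 2): (-17, 3) → (-23, 5); (-19, 8) → (-25, 10); (-23, 9) → (-29, 11); (-11, 5) → (-17, 7); (-11, 7) → (-17, 9)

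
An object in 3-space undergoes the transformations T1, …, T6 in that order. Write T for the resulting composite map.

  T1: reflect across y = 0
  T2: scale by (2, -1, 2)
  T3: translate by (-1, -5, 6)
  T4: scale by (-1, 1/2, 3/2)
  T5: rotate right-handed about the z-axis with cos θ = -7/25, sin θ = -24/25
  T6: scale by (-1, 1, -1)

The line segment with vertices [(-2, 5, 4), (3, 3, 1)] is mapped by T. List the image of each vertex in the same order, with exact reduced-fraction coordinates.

image vertices: (7/5, -24/5, -21), (-11/25, 127/25, -12)

T1 reflect across y = 0: (-2, 5, 4) → (-2, -5, 4); (3, 3, 1) → (3, -3, 1)
T2 scale by (2, -1, 2): (-2, -5, 4) → (-4, 5, 8); (3, -3, 1) → (6, 3, 2)
T3 translate by (-1, -5, 6): (-4, 5, 8) → (-5, 0, 14); (6, 3, 2) → (5, -2, 8)
T4 scale by (-1, 1/2, 3/2): (-5, 0, 14) → (5, 0, 21); (5, -2, 8) → (-5, -1, 12)
T5 rotate right-handed about the z-axis with cos θ = -7/25, sin θ = -24/25: (5, 0, 21) → (-7/5, -24/5, 21); (-5, -1, 12) → (11/25, 127/25, 12)
T6 scale by (-1, 1, -1): (-7/5, -24/5, 21) → (7/5, -24/5, -21); (11/25, 127/25, 12) → (-11/25, 127/25, -12)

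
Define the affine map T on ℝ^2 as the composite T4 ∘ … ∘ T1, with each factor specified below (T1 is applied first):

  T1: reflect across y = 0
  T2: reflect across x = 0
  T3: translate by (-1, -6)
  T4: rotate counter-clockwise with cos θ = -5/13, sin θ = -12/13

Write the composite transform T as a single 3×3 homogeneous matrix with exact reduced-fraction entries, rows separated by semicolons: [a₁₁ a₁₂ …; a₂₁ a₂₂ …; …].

T = [5/13 -12/13 -67/13; 12/13 5/13 42/13; 0 0 1]

T1 = [1 0 0; 0 -1 0; 0 0 1]
T2·T1 = [-1 0 0; 0 -1 0; 0 0 1]
T3·…·T1 = [-1 0 -1; 0 -1 -6; 0 0 1]
T4·…·T1 = [5/13 -12/13 -67/13; 12/13 5/13 42/13; 0 0 1]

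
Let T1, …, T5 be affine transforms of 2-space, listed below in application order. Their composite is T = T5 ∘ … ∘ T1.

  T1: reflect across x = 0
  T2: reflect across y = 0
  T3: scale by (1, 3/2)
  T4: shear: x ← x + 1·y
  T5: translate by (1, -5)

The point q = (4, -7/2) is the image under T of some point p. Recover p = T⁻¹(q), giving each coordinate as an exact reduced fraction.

T1 = [-1 0 0; 0 1 0; 0 0 1]
T2·T1 = [-1 0 0; 0 -1 0; 0 0 1]
T3·…·T1 = [-1 0 0; 0 -3/2 0; 0 0 1]
T4·…·T1 = [-1 -3/2 0; 0 -3/2 0; 0 0 1]
T5·…·T1 = [-1 -3/2 1; 0 -3/2 -5; 0 0 1]
det M = 3/2; M⁻¹ = [-1 1 6; 0 -2/3 -10/3; 0 0 1]
M⁻¹ · (4, -7/2)ᵀ = (-3/2, -1)ᵀ

p = (-3/2, -1)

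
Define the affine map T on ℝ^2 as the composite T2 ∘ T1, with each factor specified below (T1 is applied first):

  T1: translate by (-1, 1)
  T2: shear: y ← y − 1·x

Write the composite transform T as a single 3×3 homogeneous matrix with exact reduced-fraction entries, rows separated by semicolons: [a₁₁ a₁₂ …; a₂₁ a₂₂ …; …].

T = [1 0 -1; -1 1 2; 0 0 1]

T1 = [1 0 -1; 0 1 1; 0 0 1]
T2·T1 = [1 0 -1; -1 1 2; 0 0 1]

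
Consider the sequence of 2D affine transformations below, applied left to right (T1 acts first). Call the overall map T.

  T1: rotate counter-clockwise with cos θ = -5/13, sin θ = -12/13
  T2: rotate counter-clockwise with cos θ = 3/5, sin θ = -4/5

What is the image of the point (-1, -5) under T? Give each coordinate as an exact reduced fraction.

T(p) = (-17/65, 331/65)

T1 rotate counter-clockwise with cos θ = -5/13, sin θ = -12/13: (-1, -5) → (-55/13, 37/13)
T2 rotate counter-clockwise with cos θ = 3/5, sin θ = -4/5: (-55/13, 37/13) → (-17/65, 331/65)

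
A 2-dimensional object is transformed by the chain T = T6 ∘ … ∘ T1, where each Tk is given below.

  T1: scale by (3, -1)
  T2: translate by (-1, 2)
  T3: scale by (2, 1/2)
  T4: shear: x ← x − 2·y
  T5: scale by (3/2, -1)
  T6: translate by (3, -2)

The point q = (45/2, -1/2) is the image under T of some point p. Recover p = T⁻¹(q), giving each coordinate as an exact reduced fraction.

T1 = [3 0 0; 0 -1 0; 0 0 1]
T2·T1 = [3 0 -1; 0 -1 2; 0 0 1]
T3·…·T1 = [6 0 -2; 0 -1/2 1; 0 0 1]
T4·…·T1 = [6 1 -4; 0 -1/2 1; 0 0 1]
T5·…·T1 = [9 3/2 -6; 0 1/2 -1; 0 0 1]
T6·…·T1 = [9 3/2 -3; 0 1/2 -3; 0 0 1]
det M = 9/2; M⁻¹ = [1/9 -1/3 -2/3; 0 2 6; 0 0 1]
M⁻¹ · (45/2, -1/2)ᵀ = (2, 5)ᵀ

p = (2, 5)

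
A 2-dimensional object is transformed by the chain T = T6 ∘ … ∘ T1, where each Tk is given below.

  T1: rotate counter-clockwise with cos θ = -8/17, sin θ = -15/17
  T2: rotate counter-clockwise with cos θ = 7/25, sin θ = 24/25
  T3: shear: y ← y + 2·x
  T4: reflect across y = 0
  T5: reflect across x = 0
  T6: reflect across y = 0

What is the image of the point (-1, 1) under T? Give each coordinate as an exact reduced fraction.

T(p) = (7/425, 587/425)

T1 rotate counter-clockwise with cos θ = -8/17, sin θ = -15/17: (-1, 1) → (23/17, 7/17)
T2 rotate counter-clockwise with cos θ = 7/25, sin θ = 24/25: (23/17, 7/17) → (-7/425, 601/425)
T3 shear: y ← y + 2·x: (-7/425, 601/425) → (-7/425, 587/425)
T4 reflect across y = 0: (-7/425, 587/425) → (-7/425, -587/425)
T5 reflect across x = 0: (-7/425, -587/425) → (7/425, -587/425)
T6 reflect across y = 0: (7/425, -587/425) → (7/425, 587/425)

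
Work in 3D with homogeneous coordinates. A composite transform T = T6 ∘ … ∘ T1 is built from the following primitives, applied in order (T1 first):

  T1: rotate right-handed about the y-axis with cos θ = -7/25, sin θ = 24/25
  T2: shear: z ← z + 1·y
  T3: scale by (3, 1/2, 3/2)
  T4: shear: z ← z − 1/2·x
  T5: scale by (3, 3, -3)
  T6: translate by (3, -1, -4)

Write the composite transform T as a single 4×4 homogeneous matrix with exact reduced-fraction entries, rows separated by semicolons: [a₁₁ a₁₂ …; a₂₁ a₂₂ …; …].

T1 = [-7/25 0 24/25 0; 0 1 0 0; -24/25 0 -7/25 0; 0 0 0 1]
T2·T1 = [-7/25 0 24/25 0; 0 1 0 0; -24/25 1 -7/25 0; 0 0 0 1]
T3·…·T1 = [-21/25 0 72/25 0; 0 1/2 0 0; -36/25 3/2 -21/50 0; 0 0 0 1]
T4·…·T1 = [-21/25 0 72/25 0; 0 1/2 0 0; -51/50 3/2 -93/50 0; 0 0 0 1]
T5·…·T1 = [-63/25 0 216/25 0; 0 3/2 0 0; 153/50 -9/2 279/50 0; 0 0 0 1]
T6·…·T1 = [-63/25 0 216/25 3; 0 3/2 0 -1; 153/50 -9/2 279/50 -4; 0 0 0 1]

T = [-63/25 0 216/25 3; 0 3/2 0 -1; 153/50 -9/2 279/50 -4; 0 0 0 1]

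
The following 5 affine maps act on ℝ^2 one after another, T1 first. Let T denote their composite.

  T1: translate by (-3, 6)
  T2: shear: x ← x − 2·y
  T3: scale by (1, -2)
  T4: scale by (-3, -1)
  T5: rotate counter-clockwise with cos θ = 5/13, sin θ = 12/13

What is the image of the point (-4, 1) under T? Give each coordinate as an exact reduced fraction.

T1 translate by (-3, 6): (-4, 1) → (-7, 7)
T2 shear: x ← x − 2·y: (-7, 7) → (-21, 7)
T3 scale by (1, -2): (-21, 7) → (-21, -14)
T4 scale by (-3, -1): (-21, -14) → (63, 14)
T5 rotate counter-clockwise with cos θ = 5/13, sin θ = 12/13: (63, 14) → (147/13, 826/13)

T(p) = (147/13, 826/13)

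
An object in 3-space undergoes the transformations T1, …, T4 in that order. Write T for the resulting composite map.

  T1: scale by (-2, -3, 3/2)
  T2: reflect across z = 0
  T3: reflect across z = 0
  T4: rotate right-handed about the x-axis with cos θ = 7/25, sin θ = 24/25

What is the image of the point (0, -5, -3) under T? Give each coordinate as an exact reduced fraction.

T(p) = (0, 213/25, 657/50)

T1 scale by (-2, -3, 3/2): (0, -5, -3) → (0, 15, -9/2)
T2 reflect across z = 0: (0, 15, -9/2) → (0, 15, 9/2)
T3 reflect across z = 0: (0, 15, 9/2) → (0, 15, -9/2)
T4 rotate right-handed about the x-axis with cos θ = 7/25, sin θ = 24/25: (0, 15, -9/2) → (0, 213/25, 657/50)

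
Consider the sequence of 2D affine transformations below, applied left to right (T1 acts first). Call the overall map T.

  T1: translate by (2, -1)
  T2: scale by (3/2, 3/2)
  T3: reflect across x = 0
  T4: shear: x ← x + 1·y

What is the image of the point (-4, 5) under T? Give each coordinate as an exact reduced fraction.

T1 translate by (2, -1): (-4, 5) → (-2, 4)
T2 scale by (3/2, 3/2): (-2, 4) → (-3, 6)
T3 reflect across x = 0: (-3, 6) → (3, 6)
T4 shear: x ← x + 1·y: (3, 6) → (9, 6)

T(p) = (9, 6)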